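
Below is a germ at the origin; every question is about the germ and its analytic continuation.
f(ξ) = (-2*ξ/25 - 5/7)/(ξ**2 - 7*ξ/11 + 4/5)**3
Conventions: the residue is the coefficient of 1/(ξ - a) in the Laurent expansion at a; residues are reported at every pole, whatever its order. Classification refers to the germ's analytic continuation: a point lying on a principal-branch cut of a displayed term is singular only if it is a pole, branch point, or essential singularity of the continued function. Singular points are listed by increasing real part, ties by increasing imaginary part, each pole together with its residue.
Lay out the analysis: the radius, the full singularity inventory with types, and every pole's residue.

Radius of convergence at 0: (2/5)*sqrt(5).
At (7/22) - ((1/110)*sqrt(8455))*i: a pole of order 3; residue -((1405536/380310973)*sqrt(8455))*i.
At (7/22) + ((1/110)*sqrt(8455))*i: a pole of order 3; residue ((1405536/380310973)*sqrt(8455))*i.

Denominator factor (ξ**2 - 7*ξ/11 + 4/5)^3: discriminant -1691/605, complex-conjugate roots (7/22) + ((1/110)*sqrt(8455))*i and (7/22) - ((1/110)*sqrt(8455))*i; poles of order 3, moduli (2/5)*sqrt(5) and (2/5)*sqrt(5).
The radius of convergence is the smallest modulus among the singular points: (2/5)*sqrt(5).
The factor ξ**2 - 7*ξ/11 + 4/5 splits as (ξ - a)(ξ - a') with a = (7/22) - ((1/110)*sqrt(8455))*i, a' = (7/22) + ((1/110)*sqrt(8455))*i. At the order-3 pole a set g(ξ) = (ξ - a)^3*f(ξ) = [-2*ξ/25 - 5/7] / (ξ - a')^3.
Order-3 pole: residue = g''(a)/2; g''((7/22) - ((1/110)*sqrt(8455))*i) = -((2811072/380310973)*sqrt(8455))*i, so the residue is -((1405536/380310973)*sqrt(8455))*i.
The factor ξ**2 - 7*ξ/11 + 4/5 splits as (ξ - a)(ξ - a') with a = (7/22) + ((1/110)*sqrt(8455))*i, a' = (7/22) - ((1/110)*sqrt(8455))*i. At the order-3 pole a set g(ξ) = (ξ - a)^3*f(ξ) = [-2*ξ/25 - 5/7] / (ξ - a')^3.
Order-3 pole: residue = g''(a)/2; g''((7/22) + ((1/110)*sqrt(8455))*i) = ((2811072/380310973)*sqrt(8455))*i, so the residue is ((1405536/380310973)*sqrt(8455))*i.
List the singular points by increasing real part (a conjugate pair: the negative imaginary part first).


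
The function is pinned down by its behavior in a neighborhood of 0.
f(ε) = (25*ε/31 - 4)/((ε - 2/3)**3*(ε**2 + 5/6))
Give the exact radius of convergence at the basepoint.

The radius of convergence is 2/3.

Denominator factor (ε**2 + 5/6): discriminant -10/3, complex-conjugate roots ((1/6)*sqrt(30))*i and -((1/6)*sqrt(30))*i; poles of order 1, moduli (1/6)*sqrt(30) and (1/6)*sqrt(30).
Denominator factor (ε - 2/3)^3: pole of order 3 at 2/3, modulus 2/3.
The radius of convergence is the smallest modulus among the singular points: 2/3.


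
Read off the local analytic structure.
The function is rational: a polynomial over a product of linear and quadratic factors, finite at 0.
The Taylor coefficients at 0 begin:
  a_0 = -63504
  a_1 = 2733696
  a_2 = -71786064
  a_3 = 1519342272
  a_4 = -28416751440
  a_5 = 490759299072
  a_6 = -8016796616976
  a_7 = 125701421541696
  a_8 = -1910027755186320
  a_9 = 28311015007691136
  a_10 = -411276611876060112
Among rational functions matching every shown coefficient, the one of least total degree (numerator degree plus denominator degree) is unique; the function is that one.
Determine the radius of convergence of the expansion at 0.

The radius of convergence is 1/12.

No rational of total degree below 9 reproduces all 11 coefficients; solving the [2/7] Pade equations on them gives f(γ) = (35*γ**2/36 + 37*γ/7 - 3/4)/((γ + 1/12)**3*(γ**2 - 1/7)**2), whose expansion matches every shown term.
Denominator factor (γ + 1/12)^3: pole of order 3 at -1/12, modulus 1/12.
Denominator factor (γ**2 - 1/7)^2: discriminant 4/7, real irrational roots (1/7)*sqrt(7) and -(1/7)*sqrt(7); poles of order 2, moduli (1/7)*sqrt(7) and (1/7)*sqrt(7).
The radius of convergence is the smallest modulus among the singular points: 1/12.


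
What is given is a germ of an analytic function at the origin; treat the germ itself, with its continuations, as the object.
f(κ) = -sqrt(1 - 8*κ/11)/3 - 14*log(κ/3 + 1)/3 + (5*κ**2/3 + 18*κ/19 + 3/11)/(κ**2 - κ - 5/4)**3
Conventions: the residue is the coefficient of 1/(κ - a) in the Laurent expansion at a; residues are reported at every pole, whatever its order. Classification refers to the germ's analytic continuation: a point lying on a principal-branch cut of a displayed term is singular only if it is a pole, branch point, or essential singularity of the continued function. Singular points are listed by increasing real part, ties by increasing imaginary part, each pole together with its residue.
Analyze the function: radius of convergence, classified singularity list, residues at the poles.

Radius of convergence at 0: -1/2 + (1/2)*sqrt(6).
At -3: a logarithmic branch point.
At 1/2 - (1/2)*sqrt(6): a pole of order 3; residue -(827/90288)*sqrt(6).
At 11/8: an algebraic (square-root) branch point.
At 1/2 + (1/2)*sqrt(6): a pole of order 3; residue (827/90288)*sqrt(6).

Denominator factor (κ**2 - κ - 5/4)^3: discriminant 6, real irrational roots 1/2 + (1/2)*sqrt(6) and 1/2 - (1/2)*sqrt(6); poles of order 3, moduli 1/2 + (1/2)*sqrt(6) and -1/2 + (1/2)*sqrt(6).
Branch term (-14/3)*log(1 - κ/(-3)): its argument vanishes at κ = -3, a logarithmic branch point, modulus 3.
Branch term (-1/3)*sqrt(1 - κ/(11/8)): its argument vanishes at κ = 11/8, a square-root branch point, modulus 11/8.
The radius of convergence is the smallest modulus among the singular points: -1/2 + (1/2)*sqrt(6).
The branch terms are analytic at 1/2 - (1/2)*sqrt(6) and contribute nothing to the residue; only the rational part matters.
The factor κ**2 - κ - 5/4 splits as (κ - a)(κ - a') with a = 1/2 - (1/2)*sqrt(6), a' = 1/2 + (1/2)*sqrt(6). At the order-3 pole a set g(κ) = (κ - a)^3*(rational part) = [5*κ**2/3 + 18*κ/19 + 3/11] / (κ - a')^3.
Order-3 pole: residue = g''(a)/2; g''(1/2 - (1/2)*sqrt(6)) = -(827/45144)*sqrt(6), so the residue is -(827/90288)*sqrt(6).
The branch terms are analytic at 1/2 + (1/2)*sqrt(6) and contribute nothing to the residue; only the rational part matters.
The factor κ**2 - κ - 5/4 splits as (κ - a)(κ - a') with a = 1/2 + (1/2)*sqrt(6), a' = 1/2 - (1/2)*sqrt(6). At the order-3 pole a set g(κ) = (κ - a)^3*(rational part) = [5*κ**2/3 + 18*κ/19 + 3/11] / (κ - a')^3.
Order-3 pole: residue = g''(a)/2; g''(1/2 + (1/2)*sqrt(6)) = (827/45144)*sqrt(6), so the residue is (827/90288)*sqrt(6).
List the singular points by increasing real part (a conjugate pair: the negative imaginary part first).


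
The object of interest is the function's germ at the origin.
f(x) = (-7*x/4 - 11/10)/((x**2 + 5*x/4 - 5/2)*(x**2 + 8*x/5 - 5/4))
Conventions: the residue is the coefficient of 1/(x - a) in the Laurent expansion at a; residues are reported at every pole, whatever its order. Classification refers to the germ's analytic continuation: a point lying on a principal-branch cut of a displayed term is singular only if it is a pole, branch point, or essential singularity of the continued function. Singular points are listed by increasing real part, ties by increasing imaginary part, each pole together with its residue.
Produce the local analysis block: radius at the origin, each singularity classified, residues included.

Denominator factor (x**2 + 5*x/4 - 5/2): discriminant 185/16, real irrational roots -5/8 + (1/8)*sqrt(185) and -5/8 - (1/8)*sqrt(185); poles of order 1, moduli -5/8 + (1/8)*sqrt(185) and 5/8 + (1/8)*sqrt(185).
Denominator factor (x**2 + 8*x/5 - 5/4): discriminant 189/25, real irrational roots -4/5 + (3/10)*sqrt(21) and -4/5 - (3/10)*sqrt(21); poles of order 1, moduli -4/5 + (3/10)*sqrt(21) and 4/5 + (3/10)*sqrt(21).
The radius of convergence is the smallest modulus among the singular points: -4/5 + (3/10)*sqrt(21).
The factor x**2 + 5*x/4 - 5/2 splits as (x - a)(x - a') with a = -5/8 - (1/8)*sqrt(185), a' = -5/8 + (1/8)*sqrt(185). At the order-1 pole a set g(x) = (x - a)*f(x) = [(-7*x/4 - 11/10)/(x**2 + 8*x/5 - 5/4)] / (x - a').
Simple pole: residue = g(a) at a = -5/8 - (1/8)*sqrt(185), which is -1442/1135 - (2258/41995)*sqrt(185).
The factor x**2 + 8*x/5 - 5/4 splits as (x - a)(x - a') with a = -4/5 - (3/10)*sqrt(21), a' = -4/5 + (3/10)*sqrt(21). At the order-1 pole a set g(x) = (x - a)*f(x) = [(-7*x/4 - 11/10)/(x**2 + 5*x/4 - 5/2)] / (x - a').
Simple pole: residue = g(a) at a = -4/5 - (3/10)*sqrt(21), which is 1442/1135 + (3863/23835)*sqrt(21).
The factor x**2 + 8*x/5 - 5/4 splits as (x - a)(x - a') with a = -4/5 + (3/10)*sqrt(21), a' = -4/5 - (3/10)*sqrt(21). At the order-1 pole a set g(x) = (x - a)*f(x) = [(-7*x/4 - 11/10)/(x**2 + 5*x/4 - 5/2)] / (x - a').
Simple pole: residue = g(a) at a = -4/5 + (3/10)*sqrt(21), which is 1442/1135 - (3863/23835)*sqrt(21).
The factor x**2 + 5*x/4 - 5/2 splits as (x - a)(x - a') with a = -5/8 + (1/8)*sqrt(185), a' = -5/8 - (1/8)*sqrt(185). At the order-1 pole a set g(x) = (x - a)*f(x) = [(-7*x/4 - 11/10)/(x**2 + 8*x/5 - 5/4)] / (x - a').
Simple pole: residue = g(a) at a = -5/8 + (1/8)*sqrt(185), which is -1442/1135 + (2258/41995)*sqrt(185).
List the singular points by increasing real part (a conjugate pair: the negative imaginary part first).

Radius of convergence at 0: -4/5 + (3/10)*sqrt(21).
At -5/8 - (1/8)*sqrt(185): a pole of order 1; residue -1442/1135 - (2258/41995)*sqrt(185).
At -4/5 - (3/10)*sqrt(21): a pole of order 1; residue 1442/1135 + (3863/23835)*sqrt(21).
At -4/5 + (3/10)*sqrt(21): a pole of order 1; residue 1442/1135 - (3863/23835)*sqrt(21).
At -5/8 + (1/8)*sqrt(185): a pole of order 1; residue -1442/1135 + (2258/41995)*sqrt(185).


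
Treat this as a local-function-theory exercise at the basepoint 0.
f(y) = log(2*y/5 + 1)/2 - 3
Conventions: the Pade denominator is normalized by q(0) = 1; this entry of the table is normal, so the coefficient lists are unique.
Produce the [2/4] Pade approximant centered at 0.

The Pade approximant has numerator coefficients [-3, -323/215, -887/5375]; denominator coefficients [1, 122/215, 1282/16125, 104/80625, -28/1209375].

Taylor coefficients needed (expand at 0): a_0 = -3, a_1 = 1/5, a_2 = -1/25, a_3 = 4/375, a_4 = -2/625, a_5 = 16/15625, a_6 = -16/46875.
Write the denominator as Q(y) = 1 + q1*y + q2*y^2 + q3*y^3 + q4*y^4. Requiring Q*f - P = O(y^7) with deg P <= 2 kills the coefficients of y^3..y^6 in Q*f:
  y^3: a_3 + q1*a_2 + q2*a_1 + q3*a_0 = 0, i.e. 4/375 + (-1/25)*q1 + (1/5)*q2 + (-3)*q3 = 0.
  y^4: a_4 + q1*a_3 + q2*a_2 + q3*a_1 + q4*a_0 = 0, i.e. -2/625 + (4/375)*q1 + (-1/25)*q2 + (1/5)*q3 + (-3)*q4 = 0.
  y^5: a_5 + q1*a_4 + q2*a_3 + q3*a_2 + q4*a_1 = 0, i.e. 16/15625 + (-2/625)*q1 + (4/375)*q2 + (-1/25)*q3 + (1/5)*q4 = 0.
  y^6: a_6 + q1*a_5 + q2*a_4 + q3*a_3 + q4*a_2 = 0, i.e. -16/46875 + (16/15625)*q1 + (-2/625)*q2 + (4/375)*q3 + (-1/25)*q4 = 0.
Solving this linear system: q1 = 122/215, q2 = 1282/16125, q3 = 104/80625, q4 = -28/1209375.
The numerator is Q*f truncated at degree 2: P0 = a_0 = -3; P1 = a_1 + q1*a_0 = -323/215; P2 = a_2 + q1*a_1 + q2*a_0 = -887/5375.


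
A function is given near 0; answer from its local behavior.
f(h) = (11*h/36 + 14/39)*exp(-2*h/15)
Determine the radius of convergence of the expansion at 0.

The factor exp(-2*h/15) is entire and contributes no finite singular point.
The polynomial part has no poles.
No finite singular points: the Taylor series at 0 converges everywhere.

The radius of convergence is infinite.


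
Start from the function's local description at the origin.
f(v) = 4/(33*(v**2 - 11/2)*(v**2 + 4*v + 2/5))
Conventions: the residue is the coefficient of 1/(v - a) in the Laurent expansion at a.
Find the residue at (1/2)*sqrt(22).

The factor v**2 - 11/2 splits as (v - a)(v - a') with a = (1/2)*sqrt(22), a' = -(1/2)*sqrt(22). At the order-1 pole a set g(v) = (v - a)*f(v) = [4/(33*(v**2 + 4*v + 2/5))] / (v - a').
Simple pole: residue = g(a) at a = (1/2)*sqrt(22), which is 800/175527 - (1180/1930797)*sqrt(22).

The residue is 800/175527 - (1180/1930797)*sqrt(22).


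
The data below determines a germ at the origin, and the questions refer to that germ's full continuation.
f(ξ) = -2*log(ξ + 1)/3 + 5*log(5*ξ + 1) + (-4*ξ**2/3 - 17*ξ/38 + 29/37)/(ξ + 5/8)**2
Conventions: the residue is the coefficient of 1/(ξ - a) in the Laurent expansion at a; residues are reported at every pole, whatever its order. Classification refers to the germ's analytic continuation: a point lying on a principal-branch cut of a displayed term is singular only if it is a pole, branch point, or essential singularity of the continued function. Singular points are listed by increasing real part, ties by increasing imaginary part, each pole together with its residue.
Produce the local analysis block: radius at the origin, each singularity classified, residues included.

Denominator factor (ξ + 5/8)^2: pole of order 2 at -5/8, modulus 5/8.
Branch term (5)*log(1 - ξ/(-1/5)): its argument vanishes at ξ = -1/5, a logarithmic branch point, modulus 1/5.
Branch term (-2/3)*log(1 - ξ/(-1)): its argument vanishes at ξ = -1, a logarithmic branch point, modulus 1.
The radius of convergence is the smallest modulus among the singular points: 1/5.
The branch terms are analytic at -5/8 and contribute nothing to the residue; only the rational part matters.
At the order-2 pole -5/8 set g(ξ) = (ξ - (-5/8))^2*(rational part) = -4*ξ**2/3 - 17*ξ/38 + 29/37.
Order-2 pole: residue = g'(a); g'(-5/8) = 139/114, so the residue is 139/114.
List the singular points by increasing real part (a conjugate pair: the negative imaginary part first).

Radius of convergence at 0: 1/5.
At -1: a logarithmic branch point.
At -5/8: a pole of order 2; residue 139/114.
At -1/5: a logarithmic branch point.


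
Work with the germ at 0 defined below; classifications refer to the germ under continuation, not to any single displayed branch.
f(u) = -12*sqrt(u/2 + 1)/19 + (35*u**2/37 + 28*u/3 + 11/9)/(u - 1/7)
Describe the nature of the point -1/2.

The point is a regular point.

Denominator factors: u - 1/7 = -9/14 at u = -1/2 — none vanishes.
Branch term sqrt(1 - u/(-2)): argument at -1/2 is 3/4, nonzero, so -1/2 is not its branch point (a point on a principal cut is still regular for the continued germ).
So the germ continues analytically to -1/2.


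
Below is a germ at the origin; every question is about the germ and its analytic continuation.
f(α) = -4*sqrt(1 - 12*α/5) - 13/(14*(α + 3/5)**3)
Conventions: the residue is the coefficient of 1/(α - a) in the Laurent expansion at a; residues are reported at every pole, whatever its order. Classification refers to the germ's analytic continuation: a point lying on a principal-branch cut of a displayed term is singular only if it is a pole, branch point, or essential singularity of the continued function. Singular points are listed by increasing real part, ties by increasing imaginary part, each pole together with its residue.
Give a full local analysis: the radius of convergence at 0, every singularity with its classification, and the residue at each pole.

Denominator factor (α + 3/5)^3: pole of order 3 at -3/5, modulus 3/5.
Branch term (-4)*sqrt(1 - α/(5/12)): its argument vanishes at α = 5/12, a square-root branch point, modulus 5/12.
The radius of convergence is the smallest modulus among the singular points: 5/12.
The branch term is analytic at -3/5 and contributes nothing to the residue; only the rational part matters.
At the order-3 pole -3/5 set g(α) = (α - (-3/5))^3*(rational part) = -13/14.
Order-3 pole: residue = g''(a)/2; g''(-3/5) = 0, so the residue is 0.
List the singular points by increasing real part (a conjugate pair: the negative imaginary part first).

Radius of convergence at 0: 5/12.
At -3/5: a pole of order 3; residue 0.
At 5/12: an algebraic (square-root) branch point.


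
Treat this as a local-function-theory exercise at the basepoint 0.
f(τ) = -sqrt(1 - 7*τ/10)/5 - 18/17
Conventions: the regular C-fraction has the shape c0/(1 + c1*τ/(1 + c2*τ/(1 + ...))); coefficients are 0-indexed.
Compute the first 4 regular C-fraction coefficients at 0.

The regular C-fraction coefficients are [-107/85, 119/2140, -987/4280, -749/5640].

Taylor coefficients (expand at 0): a_0 = -107/85, a_1 = 7/100, a_2 = 49/4000, a_3 = 343/80000.
c0 = a_0 = -107/85. Peel one level at a time: if S = 1 + c*τ/S' with S'(0) = 1, then c is the τ-coefficient of S and S' = c*τ/(S - 1).
S_1 = c0/f = 1 + (119/2140)*τ + (117453/9159200)*τ^2 + ...; c1 = 119/2140.
S_2 = c1*τ/(S_1 - 1) = 1 + (-987/4280)*τ + (-49/1600)*τ^2 + ...; c2 = -987/4280.
S_3 = c2*τ/(S_2 - 1) = 1 + (-749/5640)*τ + ...; c3 = -749/5640.


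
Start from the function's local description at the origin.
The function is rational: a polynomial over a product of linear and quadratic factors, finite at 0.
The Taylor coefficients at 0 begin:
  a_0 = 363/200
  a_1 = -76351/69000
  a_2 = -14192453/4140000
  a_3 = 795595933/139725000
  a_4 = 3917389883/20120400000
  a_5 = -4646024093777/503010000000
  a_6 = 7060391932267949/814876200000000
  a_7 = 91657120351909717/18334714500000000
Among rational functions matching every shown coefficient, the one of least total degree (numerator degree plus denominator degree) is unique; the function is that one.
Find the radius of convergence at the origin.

No rational of total degree below 5 reproduces all 8 coefficients; solving the [1/4] Pade equations on them gives f(h) = (38*h/23 + 3/2)/(h**2 + 7*h/9 + 10/11)**2, whose expansion matches every shown term.
Denominator factor (h**2 + 7*h/9 + 10/11)^2: discriminant -2701/891, complex-conjugate roots (-7/18) + ((1/198)*sqrt(29711))*i and (-7/18) - ((1/198)*sqrt(29711))*i; poles of order 2, moduli (1/11)*sqrt(110) and (1/11)*sqrt(110).
The radius of convergence is the smallest modulus among the singular points: (1/11)*sqrt(110).

The radius of convergence is (1/11)*sqrt(110).


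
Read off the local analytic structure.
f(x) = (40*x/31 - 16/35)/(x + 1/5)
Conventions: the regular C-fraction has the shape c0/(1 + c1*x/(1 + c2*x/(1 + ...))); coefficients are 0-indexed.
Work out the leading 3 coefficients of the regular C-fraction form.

The regular C-fraction coefficients are [-16/7, 485/62, -175/62].

Taylor coefficients (expand at 0): a_0 = -16/7, a_1 = 3880/217, a_2 = -19400/217.
c0 = a_0 = -16/7. Peel one level at a time: if S = 1 + c*x/S' with S'(0) = 1, then c is the x-coefficient of S and S' = c*x/(S - 1).
S_1 = c0/f = 1 + (485/62)*x + (84875/3844)*x^2 + ...; c1 = 485/62.
S_2 = c1*x/(S_1 - 1) = 1 + (-175/62)*x + ...; c2 = -175/62.


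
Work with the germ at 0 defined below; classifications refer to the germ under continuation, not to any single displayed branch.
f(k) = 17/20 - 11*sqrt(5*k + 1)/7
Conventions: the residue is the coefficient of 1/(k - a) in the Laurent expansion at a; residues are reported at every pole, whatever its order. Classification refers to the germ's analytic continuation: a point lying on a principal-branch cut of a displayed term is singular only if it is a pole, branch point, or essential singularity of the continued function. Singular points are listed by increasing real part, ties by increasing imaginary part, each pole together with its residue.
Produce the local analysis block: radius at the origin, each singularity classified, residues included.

Branch term (-11/7)*sqrt(1 - k/(-1/5)): its argument vanishes at k = -1/5, a square-root branch point, modulus 1/5.
The radius of convergence is the smallest modulus among the singular points: 1/5.

Radius of convergence at 0: 1/5.
At -1/5: an algebraic (square-root) branch point.


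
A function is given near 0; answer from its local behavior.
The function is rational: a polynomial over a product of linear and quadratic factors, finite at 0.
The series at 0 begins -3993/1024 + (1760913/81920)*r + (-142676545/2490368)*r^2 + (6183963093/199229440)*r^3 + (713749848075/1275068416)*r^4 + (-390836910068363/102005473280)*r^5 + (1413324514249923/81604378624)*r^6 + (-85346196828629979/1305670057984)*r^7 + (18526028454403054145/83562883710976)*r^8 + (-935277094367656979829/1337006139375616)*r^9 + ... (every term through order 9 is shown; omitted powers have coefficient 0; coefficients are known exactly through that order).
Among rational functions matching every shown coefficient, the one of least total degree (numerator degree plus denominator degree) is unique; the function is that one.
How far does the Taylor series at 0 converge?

No rational of total degree below 8 reproduces all 10 coefficients; solving the [2/6] Pade equations on them gives f(r) = (-11*r**2/38 - 9*r/10 - 3/16)/(r**2 + 5*r/4 + 4/11)**3, whose expansion matches every shown term.
Denominator factor (r**2 + 5*r/4 + 4/11)^3: discriminant 19/176, real irrational roots -5/8 + (1/88)*sqrt(209) and -5/8 - (1/88)*sqrt(209); poles of order 3, moduli 5/8 - (1/88)*sqrt(209) and 5/8 + (1/88)*sqrt(209).
The radius of convergence is the smallest modulus among the singular points: 5/8 - (1/88)*sqrt(209).

The radius of convergence is 5/8 - (1/88)*sqrt(209).


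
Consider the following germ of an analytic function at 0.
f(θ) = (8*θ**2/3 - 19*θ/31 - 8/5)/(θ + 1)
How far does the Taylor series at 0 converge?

Denominator factor (θ + 1): pole of order 1 at -1, modulus 1.
The radius of convergence is the smallest modulus among the singular points: 1.

The radius of convergence is 1.


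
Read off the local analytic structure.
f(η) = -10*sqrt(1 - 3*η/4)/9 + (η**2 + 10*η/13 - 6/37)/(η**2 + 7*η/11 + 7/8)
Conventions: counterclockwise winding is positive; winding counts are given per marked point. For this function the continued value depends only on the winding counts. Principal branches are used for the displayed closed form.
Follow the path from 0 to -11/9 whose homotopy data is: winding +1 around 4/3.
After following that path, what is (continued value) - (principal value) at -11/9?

The rational part is single-valued and drops out of the difference; each branch term changes only by its own monodromy.
(-10/9)*sqrt(1 - η/(4/3)): winding +1 is odd, the square root flips sign, contributing -2*(-10/9)*sqrt(1 - (-11/9)/(4/3)) = -2*(-10/9)*sqrt(23/12) = (10/27)*sqrt(69).
Summing the contributions at η = -11/9 gives (10/27)*sqrt(69).

Continued minus principal equals (10/27)*sqrt(69).


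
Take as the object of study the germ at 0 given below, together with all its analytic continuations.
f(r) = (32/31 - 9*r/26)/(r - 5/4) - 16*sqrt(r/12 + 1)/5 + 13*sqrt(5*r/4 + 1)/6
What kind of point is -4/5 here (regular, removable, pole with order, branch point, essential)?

The point is an algebraic (square-root) branch point.

The term (13/6)*sqrt(1 - r/(-4/5)) has argument 1 - -4/5/(-4/5) = 0 at -4/5: a square-root (algebraic, two-sheeted) branch point; the remaining terms are analytic or single-valued there.


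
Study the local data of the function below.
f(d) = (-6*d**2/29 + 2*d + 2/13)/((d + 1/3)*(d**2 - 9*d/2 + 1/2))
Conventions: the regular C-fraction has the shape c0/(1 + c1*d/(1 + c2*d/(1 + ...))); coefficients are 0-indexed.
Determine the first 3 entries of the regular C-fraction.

The regular C-fraction coefficients are [12/13, -19, 6477/551].

Taylor coefficients (expand at 0): a_0 = 12/13, a_1 = 228/13, a_2 = 47904/377.
c0 = a_0 = 12/13. Peel one level at a time: if S = 1 + c*d/S' with S'(0) = 1, then c is the d-coefficient of S and S' = c*d/(S - 1).
S_1 = c0/f = 1 + (-19)*d + (6477/29)*d^2 + ...; c1 = -19.
S_2 = c1*d/(S_1 - 1) = 1 + (6477/551)*d + ...; c2 = 6477/551.


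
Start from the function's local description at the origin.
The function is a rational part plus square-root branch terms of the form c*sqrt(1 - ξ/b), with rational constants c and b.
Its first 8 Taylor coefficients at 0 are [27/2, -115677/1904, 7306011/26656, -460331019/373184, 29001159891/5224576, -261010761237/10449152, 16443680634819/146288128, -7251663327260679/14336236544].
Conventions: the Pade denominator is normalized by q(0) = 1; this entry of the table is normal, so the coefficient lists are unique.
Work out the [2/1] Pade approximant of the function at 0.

The Pade approximant has numerator coefficients [27/2, 1122831/515209072, 139526631/212144912]; denominator coefficients [1, 17049297/3788302].

Taylor coefficients needed (read off): a_0 = 27/2, a_1 = -115677/1904, a_2 = 7306011/26656, a_3 = -460331019/373184.
Write the denominator as Q(ξ) = 1 + q1*ξ. Requiring Q*f - P = O(ξ^4) with deg P <= 2 kills the coefficients of ξ^3..ξ^3 in Q*f:
  ξ^3: a_3 + q1*a_2 = 0, i.e. -460331019/373184 + (7306011/26656)*q1 = 0.
Solving this linear system: q1 = 17049297/3788302.
The numerator is Q*f truncated at degree 2: P0 = a_0 = 27/2; P1 = a_1 + q1*a_0 = 1122831/515209072; P2 = a_2 + q1*a_1 = 139526631/212144912.


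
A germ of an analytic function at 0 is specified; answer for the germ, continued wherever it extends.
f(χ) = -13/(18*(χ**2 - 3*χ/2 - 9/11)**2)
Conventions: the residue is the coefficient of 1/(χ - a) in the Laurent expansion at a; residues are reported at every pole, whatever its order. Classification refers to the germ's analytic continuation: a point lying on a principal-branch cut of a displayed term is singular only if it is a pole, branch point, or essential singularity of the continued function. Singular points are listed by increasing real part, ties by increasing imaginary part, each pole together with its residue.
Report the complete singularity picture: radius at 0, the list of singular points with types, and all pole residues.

Radius of convergence at 0: -3/4 + (9/44)*sqrt(33).
At 3/4 - (9/44)*sqrt(33): a pole of order 2; residue -(1144/59049)*sqrt(33).
At 3/4 + (9/44)*sqrt(33): a pole of order 2; residue (1144/59049)*sqrt(33).

Denominator factor (χ**2 - 3*χ/2 - 9/11)^2: discriminant 243/44, real irrational roots 3/4 + (9/44)*sqrt(33) and 3/4 - (9/44)*sqrt(33); poles of order 2, moduli 3/4 + (9/44)*sqrt(33) and -3/4 + (9/44)*sqrt(33).
The radius of convergence is the smallest modulus among the singular points: -3/4 + (9/44)*sqrt(33).
The factor χ**2 - 3*χ/2 - 9/11 splits as (χ - a)(χ - a') with a = 3/4 - (9/44)*sqrt(33), a' = 3/4 + (9/44)*sqrt(33). At the order-2 pole a set g(χ) = (χ - a)^2*f(χ) = [-13/18] / (χ - a')^2.
Order-2 pole: residue = g'(a); g'(3/4 - (9/44)*sqrt(33)) = -(1144/59049)*sqrt(33), so the residue is -(1144/59049)*sqrt(33).
The factor χ**2 - 3*χ/2 - 9/11 splits as (χ - a)(χ - a') with a = 3/4 + (9/44)*sqrt(33), a' = 3/4 - (9/44)*sqrt(33). At the order-2 pole a set g(χ) = (χ - a)^2*f(χ) = [-13/18] / (χ - a')^2.
Order-2 pole: residue = g'(a); g'(3/4 + (9/44)*sqrt(33)) = (1144/59049)*sqrt(33), so the residue is (1144/59049)*sqrt(33).
List the singular points by increasing real part (a conjugate pair: the negative imaginary part first).


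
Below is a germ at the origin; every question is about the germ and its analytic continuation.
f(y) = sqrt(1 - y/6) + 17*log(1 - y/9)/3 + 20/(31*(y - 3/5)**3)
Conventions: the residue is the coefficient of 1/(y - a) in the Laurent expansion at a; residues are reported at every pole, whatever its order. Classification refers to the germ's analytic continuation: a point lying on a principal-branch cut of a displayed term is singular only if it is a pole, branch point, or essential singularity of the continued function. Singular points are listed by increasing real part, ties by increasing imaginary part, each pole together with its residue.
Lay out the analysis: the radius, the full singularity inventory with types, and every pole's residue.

Denominator factor (y - 3/5)^3: pole of order 3 at 3/5, modulus 3/5.
Branch term (1)*sqrt(1 - y/(6)): its argument vanishes at y = 6, a square-root branch point, modulus 6.
Branch term (17/3)*log(1 - y/(9)): its argument vanishes at y = 9, a logarithmic branch point, modulus 9.
The radius of convergence is the smallest modulus among the singular points: 3/5.
The branch terms are analytic at 3/5 and contribute nothing to the residue; only the rational part matters.
At the order-3 pole 3/5 set g(y) = (y - (3/5))^3*(rational part) = 20/31.
Order-3 pole: residue = g''(a)/2; g''(3/5) = 0, so the residue is 0.
List the singular points by increasing real part (a conjugate pair: the negative imaginary part first).

Radius of convergence at 0: 3/5.
At 3/5: a pole of order 3; residue 0.
At 6: an algebraic (square-root) branch point.
At 9: a logarithmic branch point.


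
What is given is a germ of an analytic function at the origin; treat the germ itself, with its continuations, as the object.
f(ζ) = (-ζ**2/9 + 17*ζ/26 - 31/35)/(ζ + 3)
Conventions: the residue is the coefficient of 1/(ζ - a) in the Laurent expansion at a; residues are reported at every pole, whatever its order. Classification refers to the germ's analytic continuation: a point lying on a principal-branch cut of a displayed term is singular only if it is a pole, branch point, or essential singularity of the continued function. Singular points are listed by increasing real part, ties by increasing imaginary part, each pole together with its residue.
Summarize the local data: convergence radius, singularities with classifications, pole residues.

Denominator factor (ζ + 3): pole of order 1 at -3, modulus 3.
The radius of convergence is the smallest modulus among the singular points: 3.
At the order-1 pole -3 set g(ζ) = (ζ - (-3))*f(ζ) = -ζ**2/9 + 17*ζ/26 - 31/35.
Simple pole: residue = g(a) at a = -3, which is -3501/910.

Radius of convergence at 0: 3.
At -3: a pole of order 1; residue -3501/910.


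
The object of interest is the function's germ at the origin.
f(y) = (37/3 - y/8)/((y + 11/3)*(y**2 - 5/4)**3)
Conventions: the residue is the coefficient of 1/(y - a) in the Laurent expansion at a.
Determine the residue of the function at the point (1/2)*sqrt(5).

The residue is -298404/84604519 + (6707439687/42302259500)*sqrt(5).

The factor y**2 - 5/4 splits as (y - a)(y - a') with a = (1/2)*sqrt(5), a' = -(1/2)*sqrt(5). At the order-3 pole a set g(y) = (y - a)^3*f(y) = [(37/3 - y/8)/(y + 11/3)] / (y - a')^3.
Order-3 pole: residue = g''(a)/2; g''((1/2)*sqrt(5)) = -596808/84604519 + (6707439687/21151129750)*sqrt(5), so the residue is -298404/84604519 + (6707439687/42302259500)*sqrt(5).


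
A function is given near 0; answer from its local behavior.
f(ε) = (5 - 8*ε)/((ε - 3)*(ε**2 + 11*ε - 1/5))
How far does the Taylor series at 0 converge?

The radius of convergence is -11/2 + (1/10)*sqrt(3045).

Denominator factor (ε - 3): pole of order 1 at 3, modulus 3.
Denominator factor (ε**2 + 11*ε - 1/5): discriminant 609/5, real irrational roots -11/2 + (1/10)*sqrt(3045) and -11/2 - (1/10)*sqrt(3045); poles of order 1, moduli -11/2 + (1/10)*sqrt(3045) and 11/2 + (1/10)*sqrt(3045).
The radius of convergence is the smallest modulus among the singular points: -11/2 + (1/10)*sqrt(3045).


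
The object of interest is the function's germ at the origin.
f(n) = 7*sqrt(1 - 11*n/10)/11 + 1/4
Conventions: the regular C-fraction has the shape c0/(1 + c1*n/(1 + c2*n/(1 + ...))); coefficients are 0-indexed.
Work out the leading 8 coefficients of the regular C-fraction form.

The regular C-fraction coefficients are [39/44, 77/195, -209/312, -429/3800, -1661/3800, -209/1208, -2277/6040, -1661/8280].

Taylor coefficients (expand at 0): a_0 = 39/44, a_1 = -7/20, a_2 = -77/800, a_3 = -847/16000, a_4 = -9317/256000, a_5 = -717409/25600000, a_6 = -23674497/1024000000, a_7 = -409230591/20480000000.
c0 = a_0 = 39/44. Peel one level at a time: if S = 1 + c*n/S' with S'(0) = 1, then c is the n-coefficient of S and S' = c*n/(S - 1).
S_1 = c0/f = 1 + (77/195)*n + (16093/60840)*n^2 + ...; c1 = 77/195.
S_2 = c1*n/(S_1 - 1) = 1 + (-209/312)*n + (-121/1600)*n^2 + ...; c2 = -209/312.
S_3 = c2*n/(S_2 - 1) = 1 + (-429/3800)*n + (-712569/14440000)*n^2 + ...; c3 = -429/3800.
S_4 = c3*n/(S_3 - 1) = 1 + (-1661/3800)*n + (-121/1600)*n^2 + ...; c4 = -1661/3800.
S_5 = c4*n/(S_4 - 1) = 1 + (-209/1208)*n + (-475893/7296320)*n^2 + ...; c5 = -209/1208.
S_6 = c5*n/(S_5 - 1) = 1 + (-2277/6040)*n + (-121/1600)*n^2 + ...; c6 = -2277/6040.
S_7 = c6*n/(S_6 - 1) = 1 + (-1661/8280)*n + ...; c7 = -1661/8280.


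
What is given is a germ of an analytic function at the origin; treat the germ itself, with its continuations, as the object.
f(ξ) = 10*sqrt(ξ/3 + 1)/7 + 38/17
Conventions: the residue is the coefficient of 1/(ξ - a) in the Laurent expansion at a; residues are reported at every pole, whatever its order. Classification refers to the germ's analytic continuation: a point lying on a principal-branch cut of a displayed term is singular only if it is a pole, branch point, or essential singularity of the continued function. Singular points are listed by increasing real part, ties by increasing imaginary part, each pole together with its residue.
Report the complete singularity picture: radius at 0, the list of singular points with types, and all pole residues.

Radius of convergence at 0: 3.
At -3: an algebraic (square-root) branch point.

Branch term (10/7)*sqrt(1 - ξ/(-3)): its argument vanishes at ξ = -3, a square-root branch point, modulus 3.
The radius of convergence is the smallest modulus among the singular points: 3.


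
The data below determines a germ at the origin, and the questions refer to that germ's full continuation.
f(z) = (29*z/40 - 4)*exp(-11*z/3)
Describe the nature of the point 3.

The point is a regular point.

There is no denominator, hence no pole anywhere.
The factor exp(-11*z/3) is entire.
So the germ continues analytically to 3.


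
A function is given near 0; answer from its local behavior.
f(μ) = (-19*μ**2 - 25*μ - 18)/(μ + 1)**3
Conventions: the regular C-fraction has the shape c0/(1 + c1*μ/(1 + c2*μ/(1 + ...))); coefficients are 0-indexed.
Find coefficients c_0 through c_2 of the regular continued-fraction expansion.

The regular C-fraction coefficients are [-18, 29/18, 95/522].

Taylor coefficients (expand at 0): a_0 = -18, a_1 = 29, a_2 = -52.
c0 = a_0 = -18. Peel one level at a time: if S = 1 + c*μ/S' with S'(0) = 1, then c is the μ-coefficient of S and S' = c*μ/(S - 1).
S_1 = c0/f = 1 + (29/18)*μ + (-95/324)*μ^2 + ...; c1 = 29/18.
S_2 = c1*μ/(S_1 - 1) = 1 + (95/522)*μ + ...; c2 = 95/522.


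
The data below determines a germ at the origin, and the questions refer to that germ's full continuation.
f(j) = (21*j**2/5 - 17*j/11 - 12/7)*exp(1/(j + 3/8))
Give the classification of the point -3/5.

The point is a regular point.

There is no denominator, hence no pole anywhere.
The essential point of exp(1/(j - (-3/8))) is -3/8, not -3/5.
So the germ continues analytically to -3/5.


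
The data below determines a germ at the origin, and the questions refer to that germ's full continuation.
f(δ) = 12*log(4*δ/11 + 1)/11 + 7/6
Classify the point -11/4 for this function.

The term (12/11)*log(1 - δ/(-11/4)) has argument 1 - -11/4/(-11/4) = 0 at -11/4: a logarithmic (infinitely-sheeted) branch point; the remaining terms are analytic or single-valued there.

The point is a logarithmic branch point.


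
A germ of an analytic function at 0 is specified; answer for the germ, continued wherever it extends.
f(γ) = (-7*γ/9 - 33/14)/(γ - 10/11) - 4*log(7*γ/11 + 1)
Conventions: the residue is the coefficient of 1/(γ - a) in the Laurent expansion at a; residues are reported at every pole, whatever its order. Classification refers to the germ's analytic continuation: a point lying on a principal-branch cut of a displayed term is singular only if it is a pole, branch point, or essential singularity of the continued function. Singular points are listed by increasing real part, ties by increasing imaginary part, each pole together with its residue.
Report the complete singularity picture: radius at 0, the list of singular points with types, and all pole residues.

Radius of convergence at 0: 10/11.
At -11/7: a logarithmic branch point.
At 10/11: a pole of order 1; residue -4247/1386.

Denominator factor (γ - 10/11): pole of order 1 at 10/11, modulus 10/11.
Branch term (-4)*log(1 - γ/(-11/7)): its argument vanishes at γ = -11/7, a logarithmic branch point, modulus 11/7.
The radius of convergence is the smallest modulus among the singular points: 10/11.
The branch term is analytic at 10/11 and contributes nothing to the residue; only the rational part matters.
At the order-1 pole 10/11 set g(γ) = (γ - (10/11))*(rational part) = -7*γ/9 - 33/14.
Simple pole: residue = g(a) at a = 10/11, which is -4247/1386.
List the singular points by increasing real part (a conjugate pair: the negative imaginary part first).


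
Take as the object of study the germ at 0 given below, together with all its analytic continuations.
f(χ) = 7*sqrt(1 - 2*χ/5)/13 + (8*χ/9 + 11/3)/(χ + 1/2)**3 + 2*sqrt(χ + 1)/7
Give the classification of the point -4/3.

Denominator factors: χ + 1/2 = -5/6 at χ = -4/3 — none vanishes.
Branch term sqrt(1 - χ/(-1)): argument at -4/3 is -1/3, nonzero, so -4/3 is not its branch point (a point on a principal cut is still regular for the continued germ).
Branch term sqrt(1 - χ/(5/2)): argument at -4/3 is 23/15, nonzero, so -4/3 is not its branch point (a point on a principal cut is still regular for the continued germ).
So the germ continues analytically to -4/3.

The point is a regular point.


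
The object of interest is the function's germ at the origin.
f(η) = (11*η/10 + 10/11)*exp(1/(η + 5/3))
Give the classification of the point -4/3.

There is no denominator, hence no pole anywhere.
The essential point of exp(1/(η - (-5/3))) is -5/3, not -4/3.
So the germ continues analytically to -4/3.

The point is a regular point.


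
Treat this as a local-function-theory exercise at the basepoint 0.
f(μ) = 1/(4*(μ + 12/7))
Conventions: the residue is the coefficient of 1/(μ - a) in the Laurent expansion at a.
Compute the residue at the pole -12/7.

At the order-1 pole -12/7 set g(μ) = (μ - (-12/7))*f(μ) = 1/4.
Simple pole: residue = g(a) at a = -12/7, which is 1/4.

The residue is 1/4.


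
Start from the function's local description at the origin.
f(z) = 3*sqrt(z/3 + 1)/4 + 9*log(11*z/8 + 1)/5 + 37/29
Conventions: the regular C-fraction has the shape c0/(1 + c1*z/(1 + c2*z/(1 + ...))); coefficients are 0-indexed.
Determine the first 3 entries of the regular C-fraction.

The regular C-fraction coefficients are [235/116, -1508/1175, 11390161/5865600].

Taylor coefficients (expand at 0): a_0 = 235/116, a_1 = 13/5, a_2 = -3287/1920.
c0 = a_0 = 235/116. Peel one level at a time: if S = 1 + c*z/S' with S'(0) = 1, then c is the z-coefficient of S and S' = c*z/(S - 1).
S_1 = c0/f = 1 + (-1508/1175)*z + (330314669/132540000)*z^2 + ...; c1 = -1508/1175.
S_2 = c1*z/(S_1 - 1) = 1 + (11390161/5865600)*z + ...; c2 = 11390161/5865600.


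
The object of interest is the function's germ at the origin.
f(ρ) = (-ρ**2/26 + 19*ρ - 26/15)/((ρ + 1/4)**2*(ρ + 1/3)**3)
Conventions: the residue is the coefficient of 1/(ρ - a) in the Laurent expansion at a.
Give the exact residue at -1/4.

The residue is 28361448/65.

At the order-2 pole -1/4 set g(ρ) = (ρ - (-1/4))^2*f(ρ) = (-ρ**2/26 + 19*ρ - 26/15)/(ρ + 1/3)**3.
Order-2 pole: residue = g'(a); g'(-1/4) = 28361448/65, so the residue is 28361448/65.


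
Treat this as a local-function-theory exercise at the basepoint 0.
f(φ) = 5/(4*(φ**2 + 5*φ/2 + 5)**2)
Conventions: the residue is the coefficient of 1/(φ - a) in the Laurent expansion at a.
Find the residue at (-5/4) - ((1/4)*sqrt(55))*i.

The residue is ((4/605)*sqrt(55))*i.

The factor φ**2 + 5*φ/2 + 5 splits as (φ - a)(φ - a') with a = (-5/4) - ((1/4)*sqrt(55))*i, a' = (-5/4) + ((1/4)*sqrt(55))*i. At the order-2 pole a set g(φ) = (φ - a)^2*f(φ) = [5/4] / (φ - a')^2.
Order-2 pole: residue = g'(a); g'((-5/4) - ((1/4)*sqrt(55))*i) = ((4/605)*sqrt(55))*i, so the residue is ((4/605)*sqrt(55))*i.


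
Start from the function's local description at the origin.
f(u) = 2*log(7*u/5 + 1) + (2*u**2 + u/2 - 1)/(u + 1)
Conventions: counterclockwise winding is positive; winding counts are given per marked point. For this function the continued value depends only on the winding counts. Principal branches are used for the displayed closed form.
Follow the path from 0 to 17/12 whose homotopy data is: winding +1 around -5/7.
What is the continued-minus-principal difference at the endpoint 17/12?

The rational part is single-valued and drops out of the difference; each branch term changes only by its own monodromy.
(2)*log(1 - u/(-5/7)): each positive loop around -5/7 adds 2*pi*i to the log, so winding +1 contributes (2)*(1)*2*pi*i = (4)*pi*i.
Summing the contributions at u = 17/12 gives (4)*pi*i.

Continued minus principal equals (4)*pi*i.
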